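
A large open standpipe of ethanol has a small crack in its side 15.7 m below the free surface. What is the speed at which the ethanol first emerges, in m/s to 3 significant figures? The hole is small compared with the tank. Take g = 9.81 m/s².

v = 17.6 m/s

The surface is effectively still and both ends are open, so ½v² = gh and v = √(2·9.81·15.7) = 17.6 m/s.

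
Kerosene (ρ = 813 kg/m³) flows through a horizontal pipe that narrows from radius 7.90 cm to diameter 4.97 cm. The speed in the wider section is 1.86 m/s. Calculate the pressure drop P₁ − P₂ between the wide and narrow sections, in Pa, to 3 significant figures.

ΔP = 142000 Pa

The volume flow rate is constant, so v₂ = (A₁/A₂)v₁ = (196/19.4)·1.86 = 18.8 m/s.
The pipe is horizontal, so Bernoulli reduces to P₁ + ½ρv₁² = P₂ + ½ρv₂².
P₁ − P₂ = ½·813·(18.8² − 1.86²) = ½·813·350 = 142000 Pa.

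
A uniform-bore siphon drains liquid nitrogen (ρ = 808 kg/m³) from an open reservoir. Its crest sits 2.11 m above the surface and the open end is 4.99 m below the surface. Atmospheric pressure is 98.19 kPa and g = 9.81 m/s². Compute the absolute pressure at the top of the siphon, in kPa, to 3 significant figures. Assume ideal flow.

P_top ≈ 41.9 kPa

The outlet speed comes from Torricelli: v = √(2g·4.99) = 9.89 m/s.
Continuity keeps v the same throughout the tube; from surface to crest, P_atm + 0 = P_top + ½ρv² + ρg·h_top.
P_top = 98190 − ½·808·9.89² − 808·9.81·2.11 = 41900 Pa.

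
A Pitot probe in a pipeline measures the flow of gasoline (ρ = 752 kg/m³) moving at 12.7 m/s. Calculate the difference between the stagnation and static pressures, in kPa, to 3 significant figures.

The dynamic pressure equals the rise in static pressure at the stagnation point: ΔP = ½ρv².
ΔP = ½·752·12.7² = 60600 Pa.

ΔP ≈ 60.6 kPa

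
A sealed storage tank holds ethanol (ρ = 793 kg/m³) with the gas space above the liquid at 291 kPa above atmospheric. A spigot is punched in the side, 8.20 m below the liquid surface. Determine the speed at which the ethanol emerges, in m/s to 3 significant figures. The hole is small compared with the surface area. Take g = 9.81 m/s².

Take point 1 at the surface (v₁ ≈ 0) and point 2 at the hole (at atmospheric pressure). Bernoulli: P₁ + ρg h = P_atm + ½ρv₂².
With P₁ − P_atm = 291000 Pa, v₂ = √(2gh + 2ΔP/ρ) = √(2·9.81·8.20 + 2·291000/793) = 29.9 m/s.

29.9 m/s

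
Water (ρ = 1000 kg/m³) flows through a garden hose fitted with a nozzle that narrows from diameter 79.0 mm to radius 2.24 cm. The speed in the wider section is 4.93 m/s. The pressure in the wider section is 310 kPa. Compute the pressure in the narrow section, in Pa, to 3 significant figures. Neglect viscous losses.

Continuity gives A₁v₁ = A₂v₂, so v₂ = (49.0 cm²)/(15.8 cm²) × 4.93 m/s = 15.3 m/s.
With no height change, Bernoulli's equation is P₁ + ½ρv₁² = P₂ + ½ρv₂².
P₂ = P₁ − ½ρ(v₂² − v₁²) = 310000 − ½·1000·(15.3² − 4.93²) = 310000 − 105000 = 205000 Pa.

P₂ ≈ 205000 Pa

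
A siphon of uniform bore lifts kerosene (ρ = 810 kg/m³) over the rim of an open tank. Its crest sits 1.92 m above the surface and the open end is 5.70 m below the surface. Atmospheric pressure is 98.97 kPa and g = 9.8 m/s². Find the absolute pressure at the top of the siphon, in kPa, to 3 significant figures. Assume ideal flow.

From the surface to the outlet (both open to atmosphere, surface at rest): v = √(2g·h_out) = √(2·9.8·5.70) = 10.6 m/s.
With constant cross-section the crest speed equals v; applying Bernoulli from the surface up to the crest, P_top = P_atm − ½ρv² − ρg·h_top.
P_top = 98970 − ½·810·10.6² − 810·9.8·1.92 = 38500 Pa.

P_top ≈ 38.5 kPa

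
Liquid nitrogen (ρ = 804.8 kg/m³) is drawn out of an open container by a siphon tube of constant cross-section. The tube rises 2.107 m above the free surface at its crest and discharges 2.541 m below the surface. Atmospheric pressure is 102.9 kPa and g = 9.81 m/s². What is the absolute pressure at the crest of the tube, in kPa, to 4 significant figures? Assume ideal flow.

66.20 kPa

The outlet speed comes from Torricelli: v = √(2g·2.541) = 7.061 m/s.
Continuity keeps v the same throughout the tube; from surface to crest, P_atm + 0 = P_top + ½ρv² + ρg·h_top.
P_top = 102900 − ½·804.8·7.061² − 804.8·9.81·2.107 = 66200 Pa.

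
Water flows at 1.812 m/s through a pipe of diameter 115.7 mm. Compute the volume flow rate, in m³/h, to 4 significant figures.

Q ≈ 68.58 m³/h

Q = A·v = 0.01051 m² × 1.812 m/s = 0.01905 m³/s.
Converting: 0.01905 m³/s × 3600 = 68.58 m³/h.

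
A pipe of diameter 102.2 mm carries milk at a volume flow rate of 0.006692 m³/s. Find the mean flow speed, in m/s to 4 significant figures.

v ≈ 0.8158 m/s

Q = 0.006692 m³/s = 0.006692 m³/s.
v = Q/A = 0.006692 / 0.008203 = 0.8158 m/s.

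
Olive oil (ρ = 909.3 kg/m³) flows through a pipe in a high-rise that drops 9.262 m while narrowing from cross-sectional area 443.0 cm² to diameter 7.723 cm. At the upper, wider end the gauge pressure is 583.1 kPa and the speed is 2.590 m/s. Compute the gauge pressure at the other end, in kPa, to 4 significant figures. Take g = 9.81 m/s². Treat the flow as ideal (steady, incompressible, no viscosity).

By continuity, v₂ = v₁·A₁/A₂ = 2.590·(443.0/46.84) = 24.49 m/s.
Applying Bernoulli between the two ends and solving for P₂: P₂ = P₁ + ½ρ(v₁² − v₂²) − ρgΔh.
P₂ = 583100 + ½·909.3·(2.590² − 24.49²) − 909.3·9.81·(−9.262) = 583100 + (-269700) − (-82620) = 396000 Pa.

P₂ ≈ 396.0 kPa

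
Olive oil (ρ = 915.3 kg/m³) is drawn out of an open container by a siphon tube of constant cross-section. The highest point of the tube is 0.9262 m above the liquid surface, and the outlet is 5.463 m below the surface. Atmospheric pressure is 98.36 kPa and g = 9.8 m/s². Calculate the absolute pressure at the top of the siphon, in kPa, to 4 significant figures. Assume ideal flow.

P_top = 41.05 kPa

The outlet speed comes from Torricelli: v = √(2g·5.463) = 10.35 m/s.
The bore is uniform, so the speed at the crest is the same v. Bernoulli surface→crest: P_atm = P_top + ½ρv² + ρg·h_top.
P_top = 98360 − ½·915.3·10.35² − 915.3·9.8·0.9262 = 41050 Pa.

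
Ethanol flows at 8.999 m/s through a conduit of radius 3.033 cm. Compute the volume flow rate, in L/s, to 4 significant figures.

26.01 L/s

Q = A·v = 0.002890 m² × 8.999 m/s = 0.02601 m³/s.
Converting: 0.02601 m³/s × 1000 = 26.01 L/s.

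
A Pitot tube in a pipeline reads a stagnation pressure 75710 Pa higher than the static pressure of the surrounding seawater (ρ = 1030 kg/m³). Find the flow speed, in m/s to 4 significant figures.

v ≈ 12.12 m/s

The dynamic pressure equals the rise in static pressure at the stagnation point: ΔP = ½ρv².
v = √(2ΔP/ρ) = √(2·75710/1030) = 12.12 m/s.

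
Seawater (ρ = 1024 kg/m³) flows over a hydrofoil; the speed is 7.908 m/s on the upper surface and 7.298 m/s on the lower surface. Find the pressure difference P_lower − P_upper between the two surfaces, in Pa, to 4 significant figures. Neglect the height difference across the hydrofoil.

ΔP ≈ 4749 Pa

With negligible Δh, P + ½ρv² is constant, so P_low − P_up = ½ρ(v_up² − v_low²).
ΔP = ½·1024·(7.908² − 7.298²) = 4749 Pa.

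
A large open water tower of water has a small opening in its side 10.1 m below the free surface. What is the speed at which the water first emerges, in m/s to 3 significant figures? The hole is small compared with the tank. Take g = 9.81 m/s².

14.1 m/s

Torricelli's result v = √(2gh) gives v = √(2·9.81·10.1) = 14.1 m/s.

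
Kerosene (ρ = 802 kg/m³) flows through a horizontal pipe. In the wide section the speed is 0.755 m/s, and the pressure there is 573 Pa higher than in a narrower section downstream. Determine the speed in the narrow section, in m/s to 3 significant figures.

Along the level pipe P + ½ρv² is conserved, hence v₂² = v₁² + 2(P₁ − P₂)/ρ.
v₂ = √(0.755² + 2·573/802) = √(0.570 + 1.43) = 1.41 m/s.

v₂ = 1.41 m/s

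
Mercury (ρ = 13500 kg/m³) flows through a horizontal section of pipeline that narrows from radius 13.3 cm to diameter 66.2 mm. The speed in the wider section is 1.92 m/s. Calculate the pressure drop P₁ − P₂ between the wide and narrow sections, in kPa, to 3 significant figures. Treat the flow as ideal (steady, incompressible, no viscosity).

Continuity gives A₁v₁ = A₂v₂, so v₂ = (556 cm²)/(34.4 cm²) × 1.92 m/s = 31.0 m/s.
The pipe is horizontal, so Bernoulli reduces to P₁ + ½ρv₁² = P₂ + ½ρv₂².
P₁ − P₂ = ½·13500·(31.0² − 1.92²) = ½·13500·957 = 6460000 Pa.

ΔP = 6460 kPa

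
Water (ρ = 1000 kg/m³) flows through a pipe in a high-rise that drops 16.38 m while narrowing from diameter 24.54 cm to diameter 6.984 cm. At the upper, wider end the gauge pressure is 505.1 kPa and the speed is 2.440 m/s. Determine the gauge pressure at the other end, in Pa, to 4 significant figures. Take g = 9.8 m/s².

Continuity gives A₁v₁ = A₂v₂, so v₂ = (473.0 cm²)/(38.31 cm²) × 2.440 m/s = 30.13 m/s.
Energy conservation along the streamline gives P₂ = P₁ − ½ρ(v₂² − v₁²) − ρg(h₂ − h₁).
P₂ = 505100 + ½·1000·(2.440² − 30.13²) − 1000·9.8·(−16.38) = 505100 + (-450800) − (-160500) = 214800 Pa.

P₂ = 214800 Pa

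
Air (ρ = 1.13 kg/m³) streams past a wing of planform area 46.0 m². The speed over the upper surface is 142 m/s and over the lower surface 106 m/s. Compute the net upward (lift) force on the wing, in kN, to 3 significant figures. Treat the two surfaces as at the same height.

The faster flow above has the lower pressure; Bernoulli (same height) gives ΔP = ½ρ(v_up² − v_low²).
ΔP = ½·1.13·(142² − 106²) = 5040 Pa.
Lift = ΔP · A = 5040 × 46.0 = 232000 N.

232 kN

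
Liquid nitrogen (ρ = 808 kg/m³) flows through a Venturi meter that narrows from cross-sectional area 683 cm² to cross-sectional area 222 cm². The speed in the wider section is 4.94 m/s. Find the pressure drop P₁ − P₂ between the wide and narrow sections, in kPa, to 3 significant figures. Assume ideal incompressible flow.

Continuity gives A₁v₁ = A₂v₂, so v₂ = (683 cm²)/(222 cm²) × 4.94 m/s = 15.2 m/s.
The pipe is horizontal, so Bernoulli reduces to P₁ + ½ρv₁² = P₂ + ½ρv₂².
P₁ − P₂ = ½·808·(15.2² − 4.94²) = ½·808·207 = 83500 Pa.

ΔP ≈ 83.5 kPa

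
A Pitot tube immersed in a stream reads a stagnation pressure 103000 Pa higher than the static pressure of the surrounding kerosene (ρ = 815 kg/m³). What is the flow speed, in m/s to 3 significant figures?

15.9 m/s

At the stagnation point the flow is brought to rest, so Bernoulli gives P_stag − P_static = ½ρv².
v = √(2ΔP/ρ) = √(2·103000/815) = 15.9 m/s.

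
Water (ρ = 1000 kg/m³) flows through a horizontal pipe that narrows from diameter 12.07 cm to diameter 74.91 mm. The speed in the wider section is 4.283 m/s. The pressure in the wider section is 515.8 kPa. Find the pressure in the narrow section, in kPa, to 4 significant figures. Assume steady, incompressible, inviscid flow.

Continuity gives A₁v₁ = A₂v₂, so v₂ = (114.4 cm²)/(44.07 cm²) × 4.283 m/s = 11.12 m/s.
The pipe is horizontal, so Bernoulli reduces to P₁ + ½ρv₁² = P₂ + ½ρv₂².
P₂ = P₁ − ½ρ(v₂² − v₁²) = 515800 − ½·1000·(11.12² − 4.283²) = 515800 − 52650 = 463200 Pa.

P₂ = 463.2 kPa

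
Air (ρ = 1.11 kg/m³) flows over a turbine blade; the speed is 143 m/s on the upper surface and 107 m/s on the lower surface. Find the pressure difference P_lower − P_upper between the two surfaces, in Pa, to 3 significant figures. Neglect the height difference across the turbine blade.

ΔP = 5000 Pa

The pressure is lower where the speed is higher: ΔP = ½ρ(v_up² − v_low²).
ΔP = ½·1.11·(143² − 107²) = 5000 Pa.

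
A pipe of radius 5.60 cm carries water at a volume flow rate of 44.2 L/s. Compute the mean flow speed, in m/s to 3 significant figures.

Q = 44.2 L/s = 0.0442 m³/s.
v = Q/A = 0.0442 / 0.00985 = 4.49 m/s.

v = 4.49 m/s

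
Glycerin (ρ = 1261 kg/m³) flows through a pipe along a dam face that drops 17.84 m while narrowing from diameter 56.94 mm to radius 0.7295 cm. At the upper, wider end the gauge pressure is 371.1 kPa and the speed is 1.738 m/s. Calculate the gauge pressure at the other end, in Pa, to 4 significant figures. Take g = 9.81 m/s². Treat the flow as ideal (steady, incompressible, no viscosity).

P₂ ≈ 151900 Pa

Mass conservation (A₁v₁ = A₂v₂) gives v₂ = 1.738 × 25.46/1.672 = 26.47 m/s.
Applying Bernoulli between the two ends and solving for P₂: P₂ = P₁ + ½ρ(v₁² − v₂²) − ρgΔh.
P₂ = 371100 + ½·1261·(1.738² − 26.47²) − 1261·9.81·(−17.84) = 371100 + (-439900) − (-220700) = 151900 Pa.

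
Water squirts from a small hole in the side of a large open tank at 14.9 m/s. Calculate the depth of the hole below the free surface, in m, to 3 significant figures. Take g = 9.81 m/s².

h = 11.3 m

Inverting v = √(2gh) gives h = v² / 2g.
h = 14.9²/(2·9.81) = 222/19.62 = 11.3 m.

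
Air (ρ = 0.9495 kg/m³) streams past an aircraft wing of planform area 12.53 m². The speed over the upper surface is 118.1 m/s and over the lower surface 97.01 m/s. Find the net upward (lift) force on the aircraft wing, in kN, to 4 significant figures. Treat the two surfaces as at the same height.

The faster flow above has the lower pressure; Bernoulli (same height) gives ΔP = ½ρ(v_up² − v_low²).
ΔP = ½·0.9495·(118.1² − 97.01²) = 2154 Pa.
Lift = ΔP · A = 2154 × 12.53 = 26990 N.

F = 26.99 kN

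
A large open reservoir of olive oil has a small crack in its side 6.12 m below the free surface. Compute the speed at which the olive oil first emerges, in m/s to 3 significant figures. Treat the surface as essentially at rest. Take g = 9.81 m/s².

The surface is effectively still and both ends are open, so ½v² = gh and v = √(2·9.81·6.12) = 11.0 m/s.

v ≈ 11.0 m/s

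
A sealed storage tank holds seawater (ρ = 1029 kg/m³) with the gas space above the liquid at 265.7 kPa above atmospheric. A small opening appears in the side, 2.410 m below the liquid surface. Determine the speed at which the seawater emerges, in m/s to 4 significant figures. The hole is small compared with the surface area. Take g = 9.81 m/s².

v = 23.74 m/s

Take point 1 at the surface (v₁ ≈ 0) and point 2 at the hole (at atmospheric pressure). Bernoulli: P₁ + ρg h = P_atm + ½ρv₂².
With P₁ − P_atm = 265700 Pa, v₂ = √(2gh + 2ΔP/ρ) = √(2·9.81·2.410 + 2·265700/1029) = 23.74 m/s.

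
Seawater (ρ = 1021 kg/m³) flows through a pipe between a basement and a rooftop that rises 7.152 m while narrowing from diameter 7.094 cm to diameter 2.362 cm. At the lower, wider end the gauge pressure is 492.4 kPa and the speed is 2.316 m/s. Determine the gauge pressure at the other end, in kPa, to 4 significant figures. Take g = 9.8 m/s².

P₂ ≈ 200.8 kPa

By continuity, v₂ = v₁·A₁/A₂ = 2.316·(39.53/4.382) = 20.89 m/s.
Energy conservation along the streamline gives P₂ = P₁ − ½ρ(v₂² − v₁²) − ρg(h₂ − h₁).
P₂ = 492400 + ½·1021·(2.316² − 20.89²) − 1021·9.8·(+7.152) = 492400 + (-220100) − (71560) = 200800 Pa.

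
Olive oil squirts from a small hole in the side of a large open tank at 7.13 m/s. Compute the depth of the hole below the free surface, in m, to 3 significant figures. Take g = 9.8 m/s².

Torricelli: v = √(2gh), so h = v²/(2g).
h = 7.13²/(2·9.8) = 50.8/19.60 = 2.59 m.

2.59 m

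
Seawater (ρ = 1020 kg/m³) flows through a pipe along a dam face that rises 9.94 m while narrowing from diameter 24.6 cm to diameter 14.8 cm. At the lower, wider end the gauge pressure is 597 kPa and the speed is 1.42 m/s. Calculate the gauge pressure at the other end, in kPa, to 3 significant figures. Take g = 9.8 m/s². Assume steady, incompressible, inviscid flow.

P₂ ≈ 491 kPa

Continuity gives A₁v₁ = A₂v₂, so v₂ = (475 cm²)/(172 cm²) × 1.42 m/s = 3.92 m/s.
Bernoulli: P₁ + ½ρv₁² + ρg h₁ = P₂ + ½ρv₂² + ρg h₂, so P₂ = P₁ + ½ρ(v₁² − v₂²) − ρg(h₂ − h₁).
P₂ = 597000 + ½·1020·(1.42² − 3.92²) − 1020·9.8·(+9.94) = 597000 + (-6820) − (99400) = 491000 Pa.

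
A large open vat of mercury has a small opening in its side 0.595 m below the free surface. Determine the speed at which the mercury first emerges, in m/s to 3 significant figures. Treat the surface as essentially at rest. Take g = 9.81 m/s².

Torricelli's result v = √(2gh) gives v = √(2·9.81·0.595) = 3.42 m/s.

3.42 m/s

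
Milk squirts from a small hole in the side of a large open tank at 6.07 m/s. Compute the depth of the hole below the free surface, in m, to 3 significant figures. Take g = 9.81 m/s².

Inverting v = √(2gh) gives h = v² / 2g.
h = 6.07²/(2·9.81) = 36.8/19.62 = 1.88 m.

h = 1.88 m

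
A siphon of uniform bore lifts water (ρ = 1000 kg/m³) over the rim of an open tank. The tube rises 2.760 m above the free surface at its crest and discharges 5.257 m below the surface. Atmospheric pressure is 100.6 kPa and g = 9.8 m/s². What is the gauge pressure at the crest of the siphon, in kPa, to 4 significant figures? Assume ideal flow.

Bernoulli surface→outlet gives ½v² = g·h_out, so v = √(2·9.8·5.257) = 10.15 m/s.
The bore is uniform, so the speed at the crest is the same v. Bernoulli surface→crest: P_atm = P_top + ½ρv² + ρg·h_top.
P_top = 100600 − ½·1000·10.15² − 1000·9.8·2.760 = 22030 Pa. So P_gauge = P_top − P_atm = -78570 Pa.

-78.57 kPa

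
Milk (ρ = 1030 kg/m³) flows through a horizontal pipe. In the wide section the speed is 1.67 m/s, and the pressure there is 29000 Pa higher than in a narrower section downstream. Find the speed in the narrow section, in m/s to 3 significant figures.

With h₁ = h₂, rearranging Bernoulli gives v₂ = √(v₁² + 2ΔP/ρ).
v₂ = √(1.67² + 2·29000/1030) = √(2.79 + 56.3) = 7.69 m/s.

7.69 m/s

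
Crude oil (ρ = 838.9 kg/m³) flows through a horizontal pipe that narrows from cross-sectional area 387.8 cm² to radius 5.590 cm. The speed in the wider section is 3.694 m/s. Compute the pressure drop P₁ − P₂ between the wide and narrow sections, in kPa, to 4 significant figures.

By continuity, v₂ = v₁·A₁/A₂ = 3.694·(387.8/98.17) = 14.59 m/s.
Along the horizontal streamline, P + ½ρv² is constant.
P₁ − P₂ = ½·838.9·(14.59² − 3.694²) = ½·838.9·199.3 = 83600 Pa.

ΔP ≈ 83.60 kPa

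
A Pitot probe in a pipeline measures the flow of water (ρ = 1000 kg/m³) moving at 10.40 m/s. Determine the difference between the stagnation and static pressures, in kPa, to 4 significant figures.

ΔP ≈ 54.08 kPa

The dynamic pressure equals the rise in static pressure at the stagnation point: ΔP = ½ρv².
ΔP = ½·1000·10.40² = 54080 Pa.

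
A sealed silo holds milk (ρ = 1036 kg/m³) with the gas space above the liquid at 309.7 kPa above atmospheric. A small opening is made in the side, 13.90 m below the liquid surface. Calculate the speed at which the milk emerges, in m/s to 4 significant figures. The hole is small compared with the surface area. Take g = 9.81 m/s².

Take point 1 at the surface (v₁ ≈ 0) and point 2 at the hole (at atmospheric pressure). Bernoulli: P₁ + ρg h = P_atm + ½ρv₂².
With P₁ − P_atm = 309700 Pa, v₂ = √(2gh + 2ΔP/ρ) = √(2·9.81·13.90 + 2·309700/1036) = 29.51 m/s.

v ≈ 29.51 m/s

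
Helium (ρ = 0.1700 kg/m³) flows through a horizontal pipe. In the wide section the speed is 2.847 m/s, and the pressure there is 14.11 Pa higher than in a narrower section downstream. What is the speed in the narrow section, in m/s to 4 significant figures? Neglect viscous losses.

v₂ ≈ 13.19 m/s

Along the level pipe P + ½ρv² is conserved, hence v₂² = v₁² + 2(P₁ − P₂)/ρ.
v₂ = √(2.847² + 2·14.11/0.1700) = √(8.105 + 166.0) = 13.19 m/s.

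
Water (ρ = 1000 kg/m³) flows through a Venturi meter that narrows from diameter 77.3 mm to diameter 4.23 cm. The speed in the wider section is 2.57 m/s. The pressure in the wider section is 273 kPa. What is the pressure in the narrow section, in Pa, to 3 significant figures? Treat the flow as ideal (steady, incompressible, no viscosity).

P₂ = 239000 Pa

By continuity, v₂ = v₁·A₁/A₂ = 2.57·(46.9/14.1) = 8.58 m/s.
Bernoulli (h₁ = h₂): P₁ − P₂ = ½ρ(v₂² − v₁²).
P₂ = P₁ − ½ρ(v₂² − v₁²) = 273000 − ½·1000·(8.58² − 2.57²) = 273000 − 33500 = 239000 Pa.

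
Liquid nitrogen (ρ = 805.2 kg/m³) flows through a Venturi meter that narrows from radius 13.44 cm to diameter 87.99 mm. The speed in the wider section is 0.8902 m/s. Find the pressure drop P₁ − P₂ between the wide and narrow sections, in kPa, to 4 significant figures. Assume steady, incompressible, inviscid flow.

ΔP = 27.47 kPa

Mass conservation (A₁v₁ = A₂v₂) gives v₂ = 0.8902 × 567.5/60.81 = 8.308 m/s.
With no height change, Bernoulli's equation is P₁ + ½ρv₁² = P₂ + ½ρv₂².
P₁ − P₂ = ½·805.2·(8.308² − 0.8902²) = ½·805.2·68.23 = 27470 Pa.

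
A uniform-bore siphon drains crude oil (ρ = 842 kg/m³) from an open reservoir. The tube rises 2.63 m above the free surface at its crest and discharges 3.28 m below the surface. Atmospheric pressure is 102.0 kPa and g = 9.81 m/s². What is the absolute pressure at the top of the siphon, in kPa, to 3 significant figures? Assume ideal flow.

From the surface to the outlet (both open to atmosphere, surface at rest): v = √(2g·h_out) = √(2·9.81·3.28) = 8.02 m/s.
Continuity keeps v the same throughout the tube; from surface to crest, P_atm + 0 = P_top + ½ρv² + ρg·h_top.
P_top = 102000 − ½·842·8.02² − 842·9.81·2.63 = 53200 Pa.

P_top ≈ 53.2 kPa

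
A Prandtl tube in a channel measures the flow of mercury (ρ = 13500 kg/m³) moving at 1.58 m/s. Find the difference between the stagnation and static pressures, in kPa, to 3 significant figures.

ΔP ≈ 16.9 kPa

The dynamic pressure equals the rise in static pressure at the stagnation point: ΔP = ½ρv².
ΔP = ½·13500·1.58² = 16900 Pa.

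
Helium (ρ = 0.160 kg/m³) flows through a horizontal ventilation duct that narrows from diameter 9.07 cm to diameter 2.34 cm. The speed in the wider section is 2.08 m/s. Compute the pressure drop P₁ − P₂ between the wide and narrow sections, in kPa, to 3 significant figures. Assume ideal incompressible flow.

ΔP ≈ 0.0778 kPa

Continuity gives A₁v₁ = A₂v₂, so v₂ = (64.6 cm²)/(4.30 cm²) × 2.08 m/s = 31.2 m/s.
The pipe is horizontal, so Bernoulli reduces to P₁ + ½ρv₁² = P₂ + ½ρv₂².
P₁ − P₂ = ½·0.160·(31.2² − 2.08²) = ½·0.160·972 = 77.8 Pa.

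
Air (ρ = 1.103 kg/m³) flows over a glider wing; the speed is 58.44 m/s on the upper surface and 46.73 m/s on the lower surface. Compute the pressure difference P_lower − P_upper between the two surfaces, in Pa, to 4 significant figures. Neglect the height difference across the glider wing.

ΔP ≈ 679.2 Pa

Bernoulli (same height): P_lower − P_upper = ½ρ(v_upper² − v_lower²).
ΔP = ½·1.103·(58.44² − 46.73²) = 679.2 Pa.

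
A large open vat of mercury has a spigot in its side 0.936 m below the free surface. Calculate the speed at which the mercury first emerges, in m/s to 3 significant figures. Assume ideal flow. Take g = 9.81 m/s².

The surface is effectively still and both ends are open, so ½v² = gh and v = √(2·9.81·0.936) = 4.29 m/s.

v ≈ 4.29 m/s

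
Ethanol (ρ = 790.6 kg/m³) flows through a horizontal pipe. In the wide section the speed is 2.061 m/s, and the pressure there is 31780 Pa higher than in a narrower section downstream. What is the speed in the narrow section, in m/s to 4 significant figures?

Horizontal Bernoulli: P₁ + ½ρv₁² = P₂ + ½ρv₂², so v₂² = v₁² + 2(P₁ − P₂)/ρ.
v₂ = √(2.061² + 2·31780/790.6) = √(4.248 + 80.39) = 9.200 m/s.

9.200 m/s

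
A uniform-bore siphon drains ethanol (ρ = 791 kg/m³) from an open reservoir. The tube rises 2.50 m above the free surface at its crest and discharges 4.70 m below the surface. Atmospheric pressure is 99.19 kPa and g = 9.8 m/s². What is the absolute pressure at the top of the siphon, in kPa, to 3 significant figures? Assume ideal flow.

Bernoulli surface→outlet gives ½v² = g·h_out, so v = √(2·9.8·4.70) = 9.60 m/s.
The bore is uniform, so the speed at the crest is the same v. Bernoulli surface→crest: P_atm = P_top + ½ρv² + ρg·h_top.
P_top = 99190 − ½·791·9.60² − 791·9.8·2.50 = 43400 Pa.

43.4 kPa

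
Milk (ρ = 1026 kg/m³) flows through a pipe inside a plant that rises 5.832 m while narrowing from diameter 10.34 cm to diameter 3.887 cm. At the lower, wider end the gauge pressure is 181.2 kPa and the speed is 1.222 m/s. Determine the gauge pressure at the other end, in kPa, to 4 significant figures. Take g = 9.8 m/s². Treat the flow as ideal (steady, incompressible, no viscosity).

P₂ ≈ 84.97 kPa

Mass conservation (A₁v₁ = A₂v₂) gives v₂ = 1.222 × 83.97/11.87 = 8.647 m/s.
Applying Bernoulli between the two ends and solving for P₂: P₂ = P₁ + ½ρ(v₁² − v₂²) − ρgΔh.
P₂ = 181200 + ½·1026·(1.222² − 8.647²) − 1026·9.8·(+5.832) = 181200 + (-37590) − (58640) = 84970 Pa.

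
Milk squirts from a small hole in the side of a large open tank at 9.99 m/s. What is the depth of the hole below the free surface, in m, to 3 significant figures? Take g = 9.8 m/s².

Inverting v = √(2gh) gives h = v² / 2g.
h = 9.99²/(2·9.8) = 99.8/19.60 = 5.09 m.

h ≈ 5.09 m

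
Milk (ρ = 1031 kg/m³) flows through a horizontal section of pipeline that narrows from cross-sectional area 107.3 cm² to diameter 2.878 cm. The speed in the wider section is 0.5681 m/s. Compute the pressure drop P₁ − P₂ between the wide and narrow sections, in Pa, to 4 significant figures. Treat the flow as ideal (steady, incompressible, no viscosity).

Continuity gives A₁v₁ = A₂v₂, so v₂ = (107.3 cm²)/(6.505 cm²) × 0.5681 m/s = 9.370 m/s.
Bernoulli (h₁ = h₂): P₁ − P₂ = ½ρ(v₂² − v₁²).
P₁ − P₂ = ½·1031·(9.370² − 0.5681²) = ½·1031·87.48 = 45100 Pa.

45100 Pa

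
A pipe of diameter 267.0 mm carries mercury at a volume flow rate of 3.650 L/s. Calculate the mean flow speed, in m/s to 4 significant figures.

v ≈ 0.06519 m/s

Q = 3.650 L/s = 0.003650 m³/s.
v = Q/A = 0.003650 / 0.05599 = 0.06519 m/s.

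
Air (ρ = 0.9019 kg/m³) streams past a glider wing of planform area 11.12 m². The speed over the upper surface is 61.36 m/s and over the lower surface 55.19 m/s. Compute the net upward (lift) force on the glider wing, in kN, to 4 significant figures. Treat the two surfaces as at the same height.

The faster flow above has the lower pressure; Bernoulli (same height) gives ΔP = ½ρ(v_up² − v_low²).
ΔP = ½·0.9019·(61.36² − 55.19²) = 324.3 Pa.
Lift = ΔP · A = 324.3 × 11.12 = 3606 N.

F = 3.606 kN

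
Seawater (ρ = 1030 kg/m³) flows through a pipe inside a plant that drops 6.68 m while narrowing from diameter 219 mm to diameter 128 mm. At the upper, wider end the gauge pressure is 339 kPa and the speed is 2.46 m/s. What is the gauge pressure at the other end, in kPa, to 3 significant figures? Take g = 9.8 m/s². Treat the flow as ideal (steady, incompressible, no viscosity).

Mass conservation (A₁v₁ = A₂v₂) gives v₂ = 2.46 × 377/129 = 7.20 m/s.
Applying Bernoulli between the two ends and solving for P₂: P₂ = P₁ + ½ρ(v₁² − v₂²) − ρgΔh.
P₂ = 339000 + ½·1030·(2.46² − 7.20²) − 1030·9.8·(−6.68) = 339000 + (-23600) − (-67400) = 383000 Pa.

383 kPa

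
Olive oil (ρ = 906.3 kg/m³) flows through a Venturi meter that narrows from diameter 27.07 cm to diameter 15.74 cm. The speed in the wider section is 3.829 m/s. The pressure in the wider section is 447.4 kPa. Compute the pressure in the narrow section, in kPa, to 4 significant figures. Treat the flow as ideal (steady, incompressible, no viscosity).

P₂ = 395.9 kPa

The volume flow rate is constant, so v₂ = (A₁/A₂)v₁ = (575.5/194.6)·3.829 = 11.33 m/s.
The pipe is horizontal, so Bernoulli reduces to P₁ + ½ρv₁² = P₂ + ½ρv₂².
P₂ = P₁ − ½ρ(v₂² − v₁²) = 447400 − ½·906.3·(11.33² − 3.829²) = 447400 − 51480 = 395900 Pa.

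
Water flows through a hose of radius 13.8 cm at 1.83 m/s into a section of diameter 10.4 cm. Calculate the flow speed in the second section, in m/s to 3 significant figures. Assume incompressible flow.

By continuity, v₂ = v₁·A₁/A₂ = 1.83·(598/84.9) = 12.9 m/s.

v₂ ≈ 12.9 m/s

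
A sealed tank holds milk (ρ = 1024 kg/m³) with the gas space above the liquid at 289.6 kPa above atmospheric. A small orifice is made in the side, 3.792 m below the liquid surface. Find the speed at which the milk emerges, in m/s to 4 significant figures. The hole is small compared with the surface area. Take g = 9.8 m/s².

v ≈ 25.30 m/s

Take point 1 at the surface (v₁ ≈ 0) and point 2 at the hole (at atmospheric pressure). Bernoulli: P₁ + ρg h = P_atm + ½ρv₂².
With P₁ − P_atm = 289600 Pa, v₂ = √(2gh + 2ΔP/ρ) = √(2·9.8·3.792 + 2·289600/1024) = 25.30 m/s.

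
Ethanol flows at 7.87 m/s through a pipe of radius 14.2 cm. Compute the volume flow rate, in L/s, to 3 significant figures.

Q = A·v = 0.0633 m² × 7.87 m/s = 0.499 m³/s.
Converting: 0.499 m³/s × 1000 = 499 L/s.

Q ≈ 499 L/s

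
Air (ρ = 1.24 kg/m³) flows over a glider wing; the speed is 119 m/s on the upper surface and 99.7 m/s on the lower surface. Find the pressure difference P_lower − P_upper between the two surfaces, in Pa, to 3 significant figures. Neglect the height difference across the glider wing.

Bernoulli (same height): P_lower − P_upper = ½ρ(v_upper² − v_lower²).
ΔP = ½·1.24·(119² − 99.7²) = 2620 Pa.

ΔP ≈ 2620 Pa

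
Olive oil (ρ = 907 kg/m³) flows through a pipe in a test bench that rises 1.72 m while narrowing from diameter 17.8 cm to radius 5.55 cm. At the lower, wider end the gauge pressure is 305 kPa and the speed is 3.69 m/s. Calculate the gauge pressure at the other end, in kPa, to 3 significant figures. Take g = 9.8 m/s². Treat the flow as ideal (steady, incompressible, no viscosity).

P₂ ≈ 255 kPa

Mass conservation (A₁v₁ = A₂v₂) gives v₂ = 3.69 × 249/96.8 = 9.49 m/s.
Applying Bernoulli between the two ends and solving for P₂: P₂ = P₁ + ½ρ(v₁² − v₂²) − ρgΔh.
P₂ = 305000 + ½·907·(3.69² − 9.49²) − 907·9.8·(+1.72) = 305000 + (-34700) − (15300) = 255000 Pa.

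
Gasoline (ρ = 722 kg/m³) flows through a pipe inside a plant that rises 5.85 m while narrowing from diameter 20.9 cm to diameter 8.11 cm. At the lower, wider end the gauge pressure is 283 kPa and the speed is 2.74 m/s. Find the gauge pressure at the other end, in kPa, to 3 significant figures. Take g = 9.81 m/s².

P₂ ≈ 125 kPa

Mass conservation (A₁v₁ = A₂v₂) gives v₂ = 2.74 × 343/51.7 = 18.2 m/s.
Energy conservation along the streamline gives P₂ = P₁ − ½ρ(v₂² − v₁²) − ρg(h₂ − h₁).
P₂ = 283000 + ½·722·(2.74² − 18.2²) − 722·9.81·(+5.85) = 283000 + (-117000) − (41400) = 125000 Pa.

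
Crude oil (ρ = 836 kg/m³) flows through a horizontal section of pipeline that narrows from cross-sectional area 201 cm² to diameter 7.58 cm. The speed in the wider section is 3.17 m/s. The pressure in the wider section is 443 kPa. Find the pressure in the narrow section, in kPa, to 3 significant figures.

P₂ ≈ 364 kPa

Mass conservation (A₁v₁ = A₂v₂) gives v₂ = 3.17 × 201/45.1 = 14.1 m/s.
The pipe is horizontal, so Bernoulli reduces to P₁ + ½ρv₁² = P₂ + ½ρv₂².
P₂ = P₁ − ½ρ(v₂² − v₁²) = 443000 − ½·836·(14.1² − 3.17²) = 443000 − 79100 = 364000 Pa.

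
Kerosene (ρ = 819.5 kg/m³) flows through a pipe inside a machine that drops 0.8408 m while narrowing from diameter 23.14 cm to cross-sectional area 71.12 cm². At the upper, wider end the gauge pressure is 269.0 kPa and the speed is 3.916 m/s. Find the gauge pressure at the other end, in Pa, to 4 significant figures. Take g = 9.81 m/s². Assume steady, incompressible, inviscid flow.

By continuity, v₂ = v₁·A₁/A₂ = 3.916·(420.5/71.12) = 23.16 m/s.
Energy conservation along the streamline gives P₂ = P₁ − ½ρ(v₂² − v₁²) − ρg(h₂ − h₁).
P₂ = 269000 + ½·819.5·(3.916² − 23.16²) − 819.5·9.81·(−0.8408) = 269000 + (-213400) − (-6759) = 62330 Pa.

P₂ ≈ 62330 Pa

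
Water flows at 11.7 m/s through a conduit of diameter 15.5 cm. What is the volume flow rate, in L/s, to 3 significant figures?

Q ≈ 221 L/s

Q = A·v = 0.0189 m² × 11.7 m/s = 0.221 m³/s.
Converting: 0.221 m³/s × 1000 = 221 L/s.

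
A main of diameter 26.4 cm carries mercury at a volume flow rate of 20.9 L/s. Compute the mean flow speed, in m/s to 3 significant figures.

Q = 20.9 L/s = 0.0209 m³/s.
v = Q/A = 0.0209 / 0.0547 = 0.382 m/s.

v ≈ 0.382 m/s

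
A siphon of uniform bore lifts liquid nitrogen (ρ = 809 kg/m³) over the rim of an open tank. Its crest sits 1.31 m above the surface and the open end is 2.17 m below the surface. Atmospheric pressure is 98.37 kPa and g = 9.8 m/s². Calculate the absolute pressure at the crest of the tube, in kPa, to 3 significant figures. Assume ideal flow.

P_top = 70.8 kPa

Bernoulli surface→outlet gives ½v² = g·h_out, so v = √(2·9.8·2.17) = 6.52 m/s.
The bore is uniform, so the speed at the crest is the same v. Bernoulli surface→crest: P_atm = P_top + ½ρv² + ρg·h_top.
P_top = 98370 − ½·809·6.52² − 809·9.8·1.31 = 70800 Pa.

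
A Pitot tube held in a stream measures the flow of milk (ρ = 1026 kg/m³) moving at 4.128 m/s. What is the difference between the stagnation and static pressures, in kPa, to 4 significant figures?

ΔP = 8.742 kPa

At the stagnation point the flow is brought to rest, so Bernoulli gives P_stag − P_static = ½ρv².
ΔP = ½·1026·4.128² = 8742 Pa.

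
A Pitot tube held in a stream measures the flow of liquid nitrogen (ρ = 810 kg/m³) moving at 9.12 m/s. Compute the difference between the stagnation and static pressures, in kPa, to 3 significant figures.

Bernoulli between the free stream and the stagnation point: ½ρv² = P_stag − P_static.
ΔP = ½·810·9.12² = 33700 Pa.

ΔP = 33.7 kPa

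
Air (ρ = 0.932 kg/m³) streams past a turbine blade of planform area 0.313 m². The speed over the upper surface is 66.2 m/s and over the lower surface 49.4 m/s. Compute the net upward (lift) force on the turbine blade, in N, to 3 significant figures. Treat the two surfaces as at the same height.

With equal heights on the two surfaces, Bernoulli gives P_lower − P_upper = ½ρ(v_upper² − v_lower²).
ΔP = ½·0.932·(66.2² − 49.4²) = 905 Pa.
Lift = ΔP · A = 905 × 0.313 = 283 N.

F ≈ 283 N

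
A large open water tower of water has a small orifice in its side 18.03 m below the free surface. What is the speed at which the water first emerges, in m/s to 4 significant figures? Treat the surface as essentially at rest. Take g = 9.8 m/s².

Bernoulli from surface to hole (P equal, v_surface ≈ 0): v = √(2gh) = √(2×9.8×18.03) = 18.80 m/s.

18.80 m/s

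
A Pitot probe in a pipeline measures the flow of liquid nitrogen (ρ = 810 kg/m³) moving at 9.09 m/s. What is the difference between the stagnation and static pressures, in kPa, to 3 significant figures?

At the stagnation point the flow is brought to rest, so Bernoulli gives P_stag − P_static = ½ρv².
ΔP = ½·810·9.09² = 33500 Pa.

ΔP = 33.5 kPa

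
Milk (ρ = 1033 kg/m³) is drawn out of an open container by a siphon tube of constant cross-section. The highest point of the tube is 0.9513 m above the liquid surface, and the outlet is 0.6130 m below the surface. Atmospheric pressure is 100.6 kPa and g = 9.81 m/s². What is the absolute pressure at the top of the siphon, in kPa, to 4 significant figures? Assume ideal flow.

The outlet speed comes from Torricelli: v = √(2g·0.6130) = 3.468 m/s.
With constant cross-section the crest speed equals v; applying Bernoulli from the surface up to the crest, P_top = P_atm − ½ρv² − ρg·h_top.
P_top = 100600 − ½·1033·3.468² − 1033·9.81·0.9513 = 84750 Pa.

P_top ≈ 84.75 kPa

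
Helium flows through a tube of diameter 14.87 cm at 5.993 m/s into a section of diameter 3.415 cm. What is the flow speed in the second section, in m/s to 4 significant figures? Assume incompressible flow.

By continuity, v₂ = v₁·A₁/A₂ = 5.993·(173.7/9.159) = 113.6 m/s.

v₂ ≈ 113.6 m/s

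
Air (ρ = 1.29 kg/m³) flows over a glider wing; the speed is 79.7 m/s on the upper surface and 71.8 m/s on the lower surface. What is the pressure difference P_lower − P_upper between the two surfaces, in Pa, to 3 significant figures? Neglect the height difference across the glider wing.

ΔP = 772 Pa

With negligible Δh, P + ½ρv² is constant, so P_low − P_up = ½ρ(v_up² − v_low²).
ΔP = ½·1.29·(79.7² − 71.8²) = 772 Pa.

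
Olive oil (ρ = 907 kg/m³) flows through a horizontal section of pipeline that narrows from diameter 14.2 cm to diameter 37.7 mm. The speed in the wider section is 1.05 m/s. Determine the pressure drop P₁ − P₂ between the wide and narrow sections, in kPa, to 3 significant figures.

ΔP ≈ 100 kPa

The volume flow rate is constant, so v₂ = (A₁/A₂)v₁ = (158/11.2)·1.05 = 14.9 m/s.
With no height change, Bernoulli's equation is P₁ + ½ρv₁² = P₂ + ½ρv₂².
P₁ − P₂ = ½·907·(14.9² − 1.05²) = ½·907·221 = 100000 Pa.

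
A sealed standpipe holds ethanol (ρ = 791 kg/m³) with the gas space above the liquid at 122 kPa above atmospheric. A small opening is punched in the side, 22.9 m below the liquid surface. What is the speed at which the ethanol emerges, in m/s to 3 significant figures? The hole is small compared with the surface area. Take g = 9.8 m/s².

v ≈ 27.5 m/s

Take point 1 at the surface (v₁ ≈ 0) and point 2 at the hole (at atmospheric pressure). Bernoulli: P₁ + ρg h = P_atm + ½ρv₂².
With P₁ − P_atm = 122000 Pa, v₂ = √(2gh + 2ΔP/ρ) = √(2·9.8·22.9 + 2·122000/791) = 27.5 m/s.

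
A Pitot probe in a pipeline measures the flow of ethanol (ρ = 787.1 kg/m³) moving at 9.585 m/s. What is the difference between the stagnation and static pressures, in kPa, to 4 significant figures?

At the stagnation point the flow is brought to rest, so Bernoulli gives P_stag − P_static = ½ρv².
ΔP = ½·787.1·9.585² = 36160 Pa.

ΔP = 36.16 kPa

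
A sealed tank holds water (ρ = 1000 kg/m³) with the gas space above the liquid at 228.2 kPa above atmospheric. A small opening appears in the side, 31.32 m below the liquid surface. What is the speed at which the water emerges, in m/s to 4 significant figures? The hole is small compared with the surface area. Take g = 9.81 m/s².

v ≈ 32.72 m/s

Take point 1 at the surface (v₁ ≈ 0) and point 2 at the hole (at atmospheric pressure). Bernoulli: P₁ + ρg h = P_atm + ½ρv₂².
With P₁ − P_atm = 228200 Pa, v₂ = √(2gh + 2ΔP/ρ) = √(2·9.81·31.32 + 2·228200/1000) = 32.72 m/s.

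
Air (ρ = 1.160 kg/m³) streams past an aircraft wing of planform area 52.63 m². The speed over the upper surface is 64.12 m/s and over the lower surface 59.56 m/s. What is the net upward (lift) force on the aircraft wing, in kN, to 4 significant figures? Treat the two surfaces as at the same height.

With equal heights on the two surfaces, Bernoulli gives P_lower − P_upper = ½ρ(v_upper² − v_lower²).
ΔP = ½·1.160·(64.12² − 59.56²) = 327.1 Pa.
Lift = ΔP · A = 327.1 × 52.63 = 17220 N.

F ≈ 17.22 kN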